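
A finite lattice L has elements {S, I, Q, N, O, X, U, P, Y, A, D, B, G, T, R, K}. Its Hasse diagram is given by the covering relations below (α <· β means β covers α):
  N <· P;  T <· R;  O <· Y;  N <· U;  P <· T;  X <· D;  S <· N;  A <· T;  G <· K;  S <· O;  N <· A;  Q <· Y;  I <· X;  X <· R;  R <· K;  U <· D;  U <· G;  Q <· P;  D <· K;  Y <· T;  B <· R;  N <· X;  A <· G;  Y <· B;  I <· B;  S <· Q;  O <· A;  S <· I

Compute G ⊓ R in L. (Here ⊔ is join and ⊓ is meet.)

A

G ∧ R = A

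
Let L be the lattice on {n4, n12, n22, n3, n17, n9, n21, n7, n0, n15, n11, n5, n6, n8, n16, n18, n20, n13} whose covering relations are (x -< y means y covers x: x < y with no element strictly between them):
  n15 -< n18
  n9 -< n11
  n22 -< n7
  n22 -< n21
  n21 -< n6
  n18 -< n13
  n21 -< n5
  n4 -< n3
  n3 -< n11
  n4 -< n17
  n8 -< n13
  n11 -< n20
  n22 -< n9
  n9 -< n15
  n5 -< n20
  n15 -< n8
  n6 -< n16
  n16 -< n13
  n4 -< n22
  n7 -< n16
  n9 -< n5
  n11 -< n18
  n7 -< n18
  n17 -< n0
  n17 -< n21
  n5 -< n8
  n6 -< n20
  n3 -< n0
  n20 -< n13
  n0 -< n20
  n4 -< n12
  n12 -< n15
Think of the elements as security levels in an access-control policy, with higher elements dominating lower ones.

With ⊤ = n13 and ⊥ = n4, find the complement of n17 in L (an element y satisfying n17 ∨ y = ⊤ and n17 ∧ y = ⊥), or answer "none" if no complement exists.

n18

Need y with n17 ∨ y = n13 and n17 ∧ y = n4.
Checking each element gives: n18.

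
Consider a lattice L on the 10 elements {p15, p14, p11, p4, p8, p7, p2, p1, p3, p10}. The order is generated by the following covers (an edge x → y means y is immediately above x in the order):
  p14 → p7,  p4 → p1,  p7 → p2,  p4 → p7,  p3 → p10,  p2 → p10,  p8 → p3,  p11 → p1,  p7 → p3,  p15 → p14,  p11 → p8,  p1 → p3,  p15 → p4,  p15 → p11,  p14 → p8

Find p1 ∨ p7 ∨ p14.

Common upper bounds of {p1, p7, p14}: p10, p3.
The least among these is p3.

p3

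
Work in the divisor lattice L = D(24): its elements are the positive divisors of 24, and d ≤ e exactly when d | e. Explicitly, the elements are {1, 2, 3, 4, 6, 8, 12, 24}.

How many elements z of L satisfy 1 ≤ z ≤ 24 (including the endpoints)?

8

The interval [1, 24] = {1, 12, 2, 24, 3, 4, 6, 8}, which has 8 elements.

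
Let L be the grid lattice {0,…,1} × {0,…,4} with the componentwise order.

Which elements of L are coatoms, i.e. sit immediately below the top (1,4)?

(0,4), (1,3)

The coatoms are exactly the elements covered by (1,4): (0,4), (1,3).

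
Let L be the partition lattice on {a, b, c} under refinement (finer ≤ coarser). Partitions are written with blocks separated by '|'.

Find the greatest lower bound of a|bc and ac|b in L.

Common lower bounds of {a|bc, ac|b}: a|b|c.
The greatest among these is a|b|c.

a|b|c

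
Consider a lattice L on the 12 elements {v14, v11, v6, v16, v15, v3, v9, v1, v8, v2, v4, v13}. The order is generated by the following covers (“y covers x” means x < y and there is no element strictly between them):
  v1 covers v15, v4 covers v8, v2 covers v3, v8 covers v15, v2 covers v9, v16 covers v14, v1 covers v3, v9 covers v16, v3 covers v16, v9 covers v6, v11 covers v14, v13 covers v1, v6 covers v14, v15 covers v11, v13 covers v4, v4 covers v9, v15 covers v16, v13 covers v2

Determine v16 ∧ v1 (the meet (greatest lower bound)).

Common lower bounds of {v16, v1}: v14, v16.
The greatest among these is v16.

v16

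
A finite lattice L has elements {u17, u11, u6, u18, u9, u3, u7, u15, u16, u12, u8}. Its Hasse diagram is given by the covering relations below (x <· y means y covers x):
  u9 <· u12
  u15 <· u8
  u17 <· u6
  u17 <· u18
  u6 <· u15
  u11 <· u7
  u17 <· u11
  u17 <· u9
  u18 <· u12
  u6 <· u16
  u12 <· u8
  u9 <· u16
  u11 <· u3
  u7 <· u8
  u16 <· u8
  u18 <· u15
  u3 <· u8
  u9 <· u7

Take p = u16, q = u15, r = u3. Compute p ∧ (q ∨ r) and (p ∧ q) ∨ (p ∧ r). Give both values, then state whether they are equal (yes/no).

q ∨ r = u8, so p ∧ (q ∨ r) = u16 ∧ u8 = u16.
p ∧ q = u6 and p ∧ r = u17, so (p ∧ q) ∨ (p ∧ r) = u6 ∨ u17 = u6.
Equal: no.

u16; u6; no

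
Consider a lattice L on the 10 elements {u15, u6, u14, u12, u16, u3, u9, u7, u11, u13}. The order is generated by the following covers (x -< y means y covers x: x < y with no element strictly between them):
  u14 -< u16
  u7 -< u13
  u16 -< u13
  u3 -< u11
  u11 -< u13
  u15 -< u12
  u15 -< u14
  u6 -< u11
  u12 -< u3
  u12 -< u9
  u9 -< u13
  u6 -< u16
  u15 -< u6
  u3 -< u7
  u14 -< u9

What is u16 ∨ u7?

Common upper bounds of {u16, u7}: u13.
The least among these is u13.

u13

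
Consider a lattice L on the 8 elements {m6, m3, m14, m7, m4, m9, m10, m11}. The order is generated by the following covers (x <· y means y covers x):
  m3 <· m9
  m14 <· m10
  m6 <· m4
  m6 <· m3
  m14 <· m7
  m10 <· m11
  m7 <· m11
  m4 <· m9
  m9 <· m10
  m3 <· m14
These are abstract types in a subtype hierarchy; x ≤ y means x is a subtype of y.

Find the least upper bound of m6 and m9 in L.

m9

Common upper bounds of {m6, m9}: m10, m11, m9.
The least among these is m9.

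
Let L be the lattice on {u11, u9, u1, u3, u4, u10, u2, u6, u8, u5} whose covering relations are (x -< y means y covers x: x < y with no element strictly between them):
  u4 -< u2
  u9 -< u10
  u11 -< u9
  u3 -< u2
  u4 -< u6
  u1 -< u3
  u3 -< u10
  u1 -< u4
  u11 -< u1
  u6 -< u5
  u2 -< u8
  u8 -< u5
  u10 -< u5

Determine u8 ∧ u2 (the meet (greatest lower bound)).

Common lower bounds of {u8, u2}: u1, u11, u2, u3, u4.
The greatest among these is u2.

u2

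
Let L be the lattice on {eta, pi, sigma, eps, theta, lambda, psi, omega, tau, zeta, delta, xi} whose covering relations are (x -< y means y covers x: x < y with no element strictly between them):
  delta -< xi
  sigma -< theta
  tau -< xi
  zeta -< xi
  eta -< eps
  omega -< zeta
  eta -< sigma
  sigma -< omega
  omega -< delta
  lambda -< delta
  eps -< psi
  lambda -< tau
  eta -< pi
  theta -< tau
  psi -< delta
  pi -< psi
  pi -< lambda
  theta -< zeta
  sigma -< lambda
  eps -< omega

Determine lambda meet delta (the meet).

Common lower bounds of {lambda, delta}: eta, lambda, pi, sigma.
The greatest among these is lambda.

lambda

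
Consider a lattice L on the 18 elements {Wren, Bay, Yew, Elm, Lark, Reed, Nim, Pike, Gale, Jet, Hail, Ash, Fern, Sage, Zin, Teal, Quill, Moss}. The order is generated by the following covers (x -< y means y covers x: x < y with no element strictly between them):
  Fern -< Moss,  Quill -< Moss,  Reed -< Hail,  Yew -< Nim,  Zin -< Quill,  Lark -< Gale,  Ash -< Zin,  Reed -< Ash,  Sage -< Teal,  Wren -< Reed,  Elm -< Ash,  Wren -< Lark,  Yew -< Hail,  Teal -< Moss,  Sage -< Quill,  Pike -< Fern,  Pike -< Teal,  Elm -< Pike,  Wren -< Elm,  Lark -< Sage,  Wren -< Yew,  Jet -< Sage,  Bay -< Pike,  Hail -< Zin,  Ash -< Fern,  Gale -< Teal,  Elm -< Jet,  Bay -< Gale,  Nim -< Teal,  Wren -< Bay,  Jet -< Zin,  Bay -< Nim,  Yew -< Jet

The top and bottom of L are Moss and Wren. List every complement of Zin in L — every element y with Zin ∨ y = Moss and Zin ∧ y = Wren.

Need y with Zin ∨ y = Moss and Zin ∧ y = Wren.
Checking each element gives: Bay, Gale.

Bay, Gale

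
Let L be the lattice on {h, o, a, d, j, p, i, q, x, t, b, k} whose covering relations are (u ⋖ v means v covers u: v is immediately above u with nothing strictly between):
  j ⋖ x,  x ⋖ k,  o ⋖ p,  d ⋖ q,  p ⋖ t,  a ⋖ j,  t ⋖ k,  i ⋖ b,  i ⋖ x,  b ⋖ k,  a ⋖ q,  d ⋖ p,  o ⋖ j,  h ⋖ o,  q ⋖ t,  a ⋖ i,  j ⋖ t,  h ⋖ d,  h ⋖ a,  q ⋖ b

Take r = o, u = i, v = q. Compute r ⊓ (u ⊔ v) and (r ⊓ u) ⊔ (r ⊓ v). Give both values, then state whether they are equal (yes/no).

h; h; yes

u ⊔ v = b, so r ⊓ (u ⊔ v) = o ⊓ b = h.
r ⊓ u = h and r ⊓ v = h, so (r ⊓ u) ⊔ (r ⊓ v) = h ⊔ h = h.
Equal: yes.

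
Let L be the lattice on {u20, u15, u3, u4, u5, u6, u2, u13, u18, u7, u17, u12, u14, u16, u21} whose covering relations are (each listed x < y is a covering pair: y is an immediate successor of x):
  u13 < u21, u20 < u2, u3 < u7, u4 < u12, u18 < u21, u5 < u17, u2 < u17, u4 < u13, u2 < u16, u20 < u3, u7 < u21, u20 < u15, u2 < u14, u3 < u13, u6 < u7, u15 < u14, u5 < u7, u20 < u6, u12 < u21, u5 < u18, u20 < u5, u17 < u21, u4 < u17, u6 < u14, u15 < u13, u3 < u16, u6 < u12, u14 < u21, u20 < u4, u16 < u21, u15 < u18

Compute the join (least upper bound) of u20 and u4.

Common upper bounds of {u20, u4}: u12, u13, u17, u21, u4.
The least among these is u4.

u4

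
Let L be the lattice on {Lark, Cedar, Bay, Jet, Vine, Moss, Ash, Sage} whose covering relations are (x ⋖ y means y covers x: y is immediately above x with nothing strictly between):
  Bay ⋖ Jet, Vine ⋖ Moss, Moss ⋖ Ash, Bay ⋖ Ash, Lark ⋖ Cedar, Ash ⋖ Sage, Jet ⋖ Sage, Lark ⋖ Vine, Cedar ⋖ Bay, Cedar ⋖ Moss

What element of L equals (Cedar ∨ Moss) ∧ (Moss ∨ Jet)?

Cedar ∨ Moss = Moss
Moss ∨ Jet = Sage
Moss ∧ Sage = Moss

Moss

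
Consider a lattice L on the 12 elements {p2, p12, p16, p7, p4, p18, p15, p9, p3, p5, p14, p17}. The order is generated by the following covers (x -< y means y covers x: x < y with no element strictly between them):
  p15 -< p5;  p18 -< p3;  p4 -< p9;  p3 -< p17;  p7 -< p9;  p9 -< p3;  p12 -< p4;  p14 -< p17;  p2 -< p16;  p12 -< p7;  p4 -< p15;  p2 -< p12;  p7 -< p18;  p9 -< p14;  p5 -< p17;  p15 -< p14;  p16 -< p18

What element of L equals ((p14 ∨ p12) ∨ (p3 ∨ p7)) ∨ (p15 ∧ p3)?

p17

p14 ∨ p12 = p14
p3 ∨ p7 = p3
p14 ∨ p3 = p17
p15 ∧ p3 = p4
p17 ∨ p4 = p17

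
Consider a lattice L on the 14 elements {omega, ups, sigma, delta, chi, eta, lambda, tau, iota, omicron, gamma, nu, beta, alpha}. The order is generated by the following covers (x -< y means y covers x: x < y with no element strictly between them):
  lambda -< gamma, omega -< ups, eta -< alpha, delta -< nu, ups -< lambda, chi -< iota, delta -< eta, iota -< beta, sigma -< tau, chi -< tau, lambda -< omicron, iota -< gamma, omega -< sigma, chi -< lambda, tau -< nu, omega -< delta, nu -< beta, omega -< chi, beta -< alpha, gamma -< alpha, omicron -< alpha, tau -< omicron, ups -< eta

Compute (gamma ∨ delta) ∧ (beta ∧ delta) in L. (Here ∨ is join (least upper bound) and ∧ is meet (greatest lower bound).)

gamma ∨ delta = alpha
beta ∧ delta = delta
alpha ∧ delta = delta

delta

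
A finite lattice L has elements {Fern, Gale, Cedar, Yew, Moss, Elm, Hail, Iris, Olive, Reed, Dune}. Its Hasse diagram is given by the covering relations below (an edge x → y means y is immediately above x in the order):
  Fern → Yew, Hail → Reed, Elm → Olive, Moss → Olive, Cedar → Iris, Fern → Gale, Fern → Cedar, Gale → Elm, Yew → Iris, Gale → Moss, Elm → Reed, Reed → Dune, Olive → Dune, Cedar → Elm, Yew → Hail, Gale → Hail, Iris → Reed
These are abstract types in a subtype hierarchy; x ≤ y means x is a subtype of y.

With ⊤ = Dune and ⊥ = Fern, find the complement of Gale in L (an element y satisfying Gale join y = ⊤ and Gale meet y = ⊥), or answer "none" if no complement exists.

none

For every candidate y, either Gale ∨ y ≠ Dune or Gale ∧ y ≠ Fern; no complement exists.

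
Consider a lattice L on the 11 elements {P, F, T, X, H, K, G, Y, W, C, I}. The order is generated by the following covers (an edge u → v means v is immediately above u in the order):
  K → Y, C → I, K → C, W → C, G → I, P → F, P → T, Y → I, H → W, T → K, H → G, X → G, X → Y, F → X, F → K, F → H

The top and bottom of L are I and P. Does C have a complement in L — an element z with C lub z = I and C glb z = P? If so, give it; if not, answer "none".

none

For every candidate z, either C ∨ z ≠ I or C ∧ z ≠ P; no complement exists.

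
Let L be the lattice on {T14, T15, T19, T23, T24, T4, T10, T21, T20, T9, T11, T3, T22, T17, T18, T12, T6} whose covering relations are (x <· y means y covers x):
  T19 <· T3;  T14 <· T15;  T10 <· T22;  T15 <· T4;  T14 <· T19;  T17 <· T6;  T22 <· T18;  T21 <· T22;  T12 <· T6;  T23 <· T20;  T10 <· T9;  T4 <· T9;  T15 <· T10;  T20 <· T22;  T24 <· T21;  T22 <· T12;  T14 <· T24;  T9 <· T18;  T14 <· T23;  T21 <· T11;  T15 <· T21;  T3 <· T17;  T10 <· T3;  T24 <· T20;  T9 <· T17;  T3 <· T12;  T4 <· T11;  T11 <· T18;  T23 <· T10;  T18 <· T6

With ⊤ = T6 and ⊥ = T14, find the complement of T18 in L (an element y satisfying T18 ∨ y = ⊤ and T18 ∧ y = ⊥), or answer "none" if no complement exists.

Need y with T18 ∨ y = T6 and T18 ∧ y = T14.
Checking each element gives: T19.

T19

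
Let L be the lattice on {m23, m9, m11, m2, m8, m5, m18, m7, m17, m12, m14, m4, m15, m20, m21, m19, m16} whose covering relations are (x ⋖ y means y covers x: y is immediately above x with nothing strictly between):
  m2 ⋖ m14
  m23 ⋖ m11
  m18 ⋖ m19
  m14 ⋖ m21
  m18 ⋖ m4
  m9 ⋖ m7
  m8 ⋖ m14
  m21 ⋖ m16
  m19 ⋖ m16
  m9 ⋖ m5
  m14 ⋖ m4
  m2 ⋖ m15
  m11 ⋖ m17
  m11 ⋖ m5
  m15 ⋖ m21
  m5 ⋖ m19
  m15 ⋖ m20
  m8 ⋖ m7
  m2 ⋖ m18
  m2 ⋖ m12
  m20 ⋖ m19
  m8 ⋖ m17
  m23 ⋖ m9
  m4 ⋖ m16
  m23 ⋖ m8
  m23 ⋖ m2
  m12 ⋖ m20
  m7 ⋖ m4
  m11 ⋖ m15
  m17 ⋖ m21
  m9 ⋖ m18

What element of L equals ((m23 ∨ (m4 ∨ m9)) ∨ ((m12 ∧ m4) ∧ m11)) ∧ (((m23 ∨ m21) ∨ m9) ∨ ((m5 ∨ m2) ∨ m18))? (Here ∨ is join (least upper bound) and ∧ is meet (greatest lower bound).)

m4 ∨ m9 = m4
m23 ∨ m4 = m4
m12 ∧ m4 = m2
m2 ∧ m11 = m23
m4 ∨ m23 = m4
m23 ∨ m21 = m21
m21 ∨ m9 = m16
m5 ∨ m2 = m19
m19 ∨ m18 = m19
m16 ∨ m19 = m16
m4 ∧ m16 = m4

m4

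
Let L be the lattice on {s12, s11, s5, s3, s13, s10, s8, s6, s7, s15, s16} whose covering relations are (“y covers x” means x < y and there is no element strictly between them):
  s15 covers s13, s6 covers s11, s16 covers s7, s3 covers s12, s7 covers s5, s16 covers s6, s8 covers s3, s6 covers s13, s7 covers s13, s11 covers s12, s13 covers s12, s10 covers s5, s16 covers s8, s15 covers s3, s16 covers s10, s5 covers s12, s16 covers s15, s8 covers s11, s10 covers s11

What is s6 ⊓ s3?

s12

Common lower bounds of {s6, s3}: s12.
The greatest among these is s12.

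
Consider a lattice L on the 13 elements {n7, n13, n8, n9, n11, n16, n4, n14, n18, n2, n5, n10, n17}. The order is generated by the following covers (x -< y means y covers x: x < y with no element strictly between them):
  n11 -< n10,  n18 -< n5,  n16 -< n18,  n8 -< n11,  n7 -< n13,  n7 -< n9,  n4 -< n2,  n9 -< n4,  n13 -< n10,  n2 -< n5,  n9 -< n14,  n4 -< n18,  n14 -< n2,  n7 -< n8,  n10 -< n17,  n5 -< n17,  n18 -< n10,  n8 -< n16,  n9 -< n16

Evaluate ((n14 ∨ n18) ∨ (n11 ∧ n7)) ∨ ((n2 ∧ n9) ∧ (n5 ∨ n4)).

n5

n14 ∨ n18 = n5
n11 ∧ n7 = n7
n5 ∨ n7 = n5
n2 ∧ n9 = n9
n5 ∨ n4 = n5
n9 ∧ n5 = n9
n5 ∨ n9 = n5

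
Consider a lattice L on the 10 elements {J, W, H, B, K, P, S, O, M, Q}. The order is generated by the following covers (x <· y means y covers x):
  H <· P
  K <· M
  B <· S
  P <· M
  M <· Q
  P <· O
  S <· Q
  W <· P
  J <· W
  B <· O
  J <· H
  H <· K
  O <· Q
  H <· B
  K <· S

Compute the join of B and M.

Common upper bounds of {B, M}: Q.
The least among these is Q.

Q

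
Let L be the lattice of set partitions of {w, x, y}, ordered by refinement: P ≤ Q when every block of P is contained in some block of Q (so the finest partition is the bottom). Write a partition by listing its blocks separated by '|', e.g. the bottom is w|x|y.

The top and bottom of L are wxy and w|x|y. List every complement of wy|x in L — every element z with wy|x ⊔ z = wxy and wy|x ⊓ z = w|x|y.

Need z with wy|x ∨ z = wxy and wy|x ∧ z = w|x|y.
Checking each element gives: wx|y, w|xy.

wx|y, w|xy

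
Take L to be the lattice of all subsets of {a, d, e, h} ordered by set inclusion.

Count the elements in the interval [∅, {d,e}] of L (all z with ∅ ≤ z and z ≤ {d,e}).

4

The interval [∅, {d,e}] = {{d,e}, {d}, {e}, ∅}, which has 4 elements.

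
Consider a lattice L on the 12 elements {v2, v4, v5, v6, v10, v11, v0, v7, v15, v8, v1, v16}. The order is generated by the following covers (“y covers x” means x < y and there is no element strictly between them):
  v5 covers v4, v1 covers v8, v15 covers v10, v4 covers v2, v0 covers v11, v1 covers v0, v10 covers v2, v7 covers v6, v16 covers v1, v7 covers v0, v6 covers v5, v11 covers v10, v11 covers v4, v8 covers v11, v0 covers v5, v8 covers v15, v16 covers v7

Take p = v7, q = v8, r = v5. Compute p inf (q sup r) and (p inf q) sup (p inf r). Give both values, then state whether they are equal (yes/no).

q sup r = v1, so p inf (q sup r) = v7 inf v1 = v0.
p inf q = v11 and p inf r = v5, so (p inf q) sup (p inf r) = v11 sup v5 = v0.
Equal: yes.

v0; v0; yes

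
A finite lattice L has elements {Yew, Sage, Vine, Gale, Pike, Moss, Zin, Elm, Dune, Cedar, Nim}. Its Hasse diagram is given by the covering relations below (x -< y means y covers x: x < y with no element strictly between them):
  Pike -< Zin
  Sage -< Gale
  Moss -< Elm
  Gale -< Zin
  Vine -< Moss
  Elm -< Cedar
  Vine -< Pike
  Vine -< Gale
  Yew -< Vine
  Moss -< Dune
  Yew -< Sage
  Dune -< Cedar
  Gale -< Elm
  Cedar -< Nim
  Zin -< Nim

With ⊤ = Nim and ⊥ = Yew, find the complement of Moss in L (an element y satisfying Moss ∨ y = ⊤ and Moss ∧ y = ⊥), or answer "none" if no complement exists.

For every candidate y, either Moss ∨ y ≠ Nim or Moss ∧ y ≠ Yew; no complement exists.

none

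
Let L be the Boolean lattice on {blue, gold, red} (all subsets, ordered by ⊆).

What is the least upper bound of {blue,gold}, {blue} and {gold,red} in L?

Common upper bounds of {{blue,gold}, {blue}, {gold,red}}: {blue,gold,red}.
The least among these is {blue,gold,red}.

{blue,gold,red}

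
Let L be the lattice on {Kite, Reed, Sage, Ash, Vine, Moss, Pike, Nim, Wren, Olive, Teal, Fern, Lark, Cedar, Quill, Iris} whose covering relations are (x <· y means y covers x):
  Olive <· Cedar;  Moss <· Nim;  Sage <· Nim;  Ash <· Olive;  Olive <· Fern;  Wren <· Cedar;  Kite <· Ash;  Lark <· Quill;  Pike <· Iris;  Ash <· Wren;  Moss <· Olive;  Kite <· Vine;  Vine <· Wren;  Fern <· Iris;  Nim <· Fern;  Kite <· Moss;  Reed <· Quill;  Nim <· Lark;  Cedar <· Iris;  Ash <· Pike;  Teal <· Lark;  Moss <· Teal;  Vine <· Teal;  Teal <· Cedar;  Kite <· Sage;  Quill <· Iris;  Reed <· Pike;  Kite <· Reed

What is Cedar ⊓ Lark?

Teal

Common lower bounds of {Cedar, Lark}: Kite, Moss, Teal, Vine.
The greatest among these is Teal.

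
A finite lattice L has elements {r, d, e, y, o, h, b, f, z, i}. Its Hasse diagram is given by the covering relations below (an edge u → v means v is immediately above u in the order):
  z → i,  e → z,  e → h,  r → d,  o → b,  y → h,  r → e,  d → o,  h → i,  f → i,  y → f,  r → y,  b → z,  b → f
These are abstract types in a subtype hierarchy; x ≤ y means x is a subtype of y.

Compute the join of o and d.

o

Common upper bounds of {o, d}: b, f, i, o, z.
The least among these is o.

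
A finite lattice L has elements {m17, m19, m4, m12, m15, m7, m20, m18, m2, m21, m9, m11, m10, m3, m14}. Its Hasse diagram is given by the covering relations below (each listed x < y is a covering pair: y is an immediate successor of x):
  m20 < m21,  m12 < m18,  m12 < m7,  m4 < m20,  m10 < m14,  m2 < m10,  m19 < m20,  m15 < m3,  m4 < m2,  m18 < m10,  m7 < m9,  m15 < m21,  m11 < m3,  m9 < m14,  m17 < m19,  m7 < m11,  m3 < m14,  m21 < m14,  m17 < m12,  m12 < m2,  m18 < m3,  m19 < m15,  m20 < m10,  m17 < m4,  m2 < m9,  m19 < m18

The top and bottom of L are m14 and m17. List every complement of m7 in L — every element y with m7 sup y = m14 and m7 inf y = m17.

m20, m21

Need y with m7 ∨ y = m14 and m7 ∧ y = m17.
Checking each element gives: m20, m21.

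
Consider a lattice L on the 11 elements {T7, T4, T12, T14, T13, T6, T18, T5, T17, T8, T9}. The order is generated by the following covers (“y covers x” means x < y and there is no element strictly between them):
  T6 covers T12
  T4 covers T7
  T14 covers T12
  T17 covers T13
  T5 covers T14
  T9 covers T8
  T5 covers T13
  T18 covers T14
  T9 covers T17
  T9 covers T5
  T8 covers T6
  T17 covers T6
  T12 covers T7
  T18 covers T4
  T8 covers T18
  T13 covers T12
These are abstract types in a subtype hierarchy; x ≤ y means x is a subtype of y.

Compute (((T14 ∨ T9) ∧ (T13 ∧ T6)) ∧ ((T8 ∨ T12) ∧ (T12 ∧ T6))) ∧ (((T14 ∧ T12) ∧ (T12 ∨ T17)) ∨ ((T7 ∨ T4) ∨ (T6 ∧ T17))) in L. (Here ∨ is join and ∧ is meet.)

T14 ∨ T9 = T9
T13 ∧ T6 = T12
T9 ∧ T12 = T12
T8 ∨ T12 = T8
T12 ∧ T6 = T12
T8 ∧ T12 = T12
T12 ∧ T12 = T12
T14 ∧ T12 = T12
T12 ∨ T17 = T17
T12 ∧ T17 = T12
T7 ∨ T4 = T4
T6 ∧ T17 = T6
T4 ∨ T6 = T8
T12 ∨ T8 = T8
T12 ∧ T8 = T12

T12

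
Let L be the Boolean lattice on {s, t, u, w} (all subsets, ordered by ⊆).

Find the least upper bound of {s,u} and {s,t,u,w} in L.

Under ⊆, join is union: {s,u} ∪ {s,t,u,w} = {s,t,u,w}.

{s,t,u,w}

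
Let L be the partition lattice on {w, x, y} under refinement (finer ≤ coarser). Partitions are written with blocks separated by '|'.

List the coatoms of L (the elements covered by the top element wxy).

The coatoms are exactly the elements covered by wxy: wx|y, wy|x, w|xy.

wx|y, wy|x, w|xy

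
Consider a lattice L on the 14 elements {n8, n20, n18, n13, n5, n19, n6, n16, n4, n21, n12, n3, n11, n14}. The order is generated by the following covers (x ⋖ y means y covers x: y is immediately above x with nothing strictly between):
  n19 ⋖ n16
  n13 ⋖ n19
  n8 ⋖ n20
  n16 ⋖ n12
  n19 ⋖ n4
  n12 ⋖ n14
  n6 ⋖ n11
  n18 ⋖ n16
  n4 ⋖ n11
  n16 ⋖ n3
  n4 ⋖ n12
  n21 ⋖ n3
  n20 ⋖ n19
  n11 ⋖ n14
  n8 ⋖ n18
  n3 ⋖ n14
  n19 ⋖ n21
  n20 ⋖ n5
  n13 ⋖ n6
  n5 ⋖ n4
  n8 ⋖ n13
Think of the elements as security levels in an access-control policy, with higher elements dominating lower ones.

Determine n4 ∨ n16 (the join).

Common upper bounds of {n4, n16}: n12, n14.
The least among these is n12.

n12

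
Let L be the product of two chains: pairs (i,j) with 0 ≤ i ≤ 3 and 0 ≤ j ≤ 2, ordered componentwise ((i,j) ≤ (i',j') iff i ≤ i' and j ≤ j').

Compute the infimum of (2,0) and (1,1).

(1,0)

In a product of chains, the meet is componentwise min, giving (1,0).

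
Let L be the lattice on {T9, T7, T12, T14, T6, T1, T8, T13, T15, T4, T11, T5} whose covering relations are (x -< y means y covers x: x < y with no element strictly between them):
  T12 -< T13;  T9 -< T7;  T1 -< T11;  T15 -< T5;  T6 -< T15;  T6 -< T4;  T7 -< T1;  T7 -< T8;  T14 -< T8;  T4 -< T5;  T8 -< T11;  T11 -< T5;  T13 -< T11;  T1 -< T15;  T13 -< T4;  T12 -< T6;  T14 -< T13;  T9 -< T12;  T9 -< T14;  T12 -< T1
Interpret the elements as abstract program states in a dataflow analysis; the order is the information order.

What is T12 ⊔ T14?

Common upper bounds of {T12, T14}: T11, T13, T4, T5.
The least among these is T13.

T13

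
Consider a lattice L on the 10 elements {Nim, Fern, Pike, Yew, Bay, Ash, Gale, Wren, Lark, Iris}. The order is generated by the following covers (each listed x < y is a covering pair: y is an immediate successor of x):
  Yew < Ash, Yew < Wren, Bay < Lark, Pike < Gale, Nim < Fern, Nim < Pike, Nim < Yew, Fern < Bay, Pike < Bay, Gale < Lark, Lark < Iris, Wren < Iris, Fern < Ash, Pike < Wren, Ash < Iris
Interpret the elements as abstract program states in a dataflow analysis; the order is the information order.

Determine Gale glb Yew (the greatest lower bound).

Common lower bounds of {Gale, Yew}: Nim.
The greatest among these is Nim.

Nim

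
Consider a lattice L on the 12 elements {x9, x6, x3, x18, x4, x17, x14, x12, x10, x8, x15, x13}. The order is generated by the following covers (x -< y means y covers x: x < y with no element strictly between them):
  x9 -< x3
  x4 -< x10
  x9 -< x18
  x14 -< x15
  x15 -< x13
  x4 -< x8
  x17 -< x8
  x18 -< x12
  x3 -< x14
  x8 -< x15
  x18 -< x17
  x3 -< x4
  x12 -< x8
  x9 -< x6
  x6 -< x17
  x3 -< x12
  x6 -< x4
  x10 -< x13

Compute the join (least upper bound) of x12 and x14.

x15

Common upper bounds of {x12, x14}: x13, x15.
The least among these is x15.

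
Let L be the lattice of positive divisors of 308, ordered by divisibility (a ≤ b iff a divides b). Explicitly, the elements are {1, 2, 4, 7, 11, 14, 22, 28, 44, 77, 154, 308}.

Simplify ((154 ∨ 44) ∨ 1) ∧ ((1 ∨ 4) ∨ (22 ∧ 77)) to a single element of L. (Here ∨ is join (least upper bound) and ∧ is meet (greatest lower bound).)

44

154 ∨ 44 = 308
308 ∨ 1 = 308
1 ∨ 4 = 4
22 ∧ 77 = 11
4 ∨ 11 = 44
308 ∧ 44 = 44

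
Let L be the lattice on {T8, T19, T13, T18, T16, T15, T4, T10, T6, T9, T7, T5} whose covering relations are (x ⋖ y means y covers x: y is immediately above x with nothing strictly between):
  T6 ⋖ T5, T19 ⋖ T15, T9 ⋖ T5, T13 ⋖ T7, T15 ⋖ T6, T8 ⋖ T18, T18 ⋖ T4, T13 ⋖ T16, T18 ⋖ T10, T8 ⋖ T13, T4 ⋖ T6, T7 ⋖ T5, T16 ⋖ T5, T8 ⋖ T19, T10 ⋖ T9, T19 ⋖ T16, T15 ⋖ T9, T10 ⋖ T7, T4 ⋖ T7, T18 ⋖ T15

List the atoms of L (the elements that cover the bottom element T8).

The atoms are exactly the elements that cover T8: T13, T18, T19.

T13, T18, T19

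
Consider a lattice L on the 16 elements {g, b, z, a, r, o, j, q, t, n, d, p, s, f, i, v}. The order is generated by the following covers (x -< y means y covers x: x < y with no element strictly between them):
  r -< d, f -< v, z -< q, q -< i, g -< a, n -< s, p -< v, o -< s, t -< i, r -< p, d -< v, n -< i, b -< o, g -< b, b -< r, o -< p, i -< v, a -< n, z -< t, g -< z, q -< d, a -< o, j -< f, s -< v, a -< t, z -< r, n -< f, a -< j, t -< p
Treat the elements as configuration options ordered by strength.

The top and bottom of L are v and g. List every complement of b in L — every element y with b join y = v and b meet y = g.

f, i, j

Need y with b ∨ y = v and b ∧ y = g.
Checking each element gives: f, i, j.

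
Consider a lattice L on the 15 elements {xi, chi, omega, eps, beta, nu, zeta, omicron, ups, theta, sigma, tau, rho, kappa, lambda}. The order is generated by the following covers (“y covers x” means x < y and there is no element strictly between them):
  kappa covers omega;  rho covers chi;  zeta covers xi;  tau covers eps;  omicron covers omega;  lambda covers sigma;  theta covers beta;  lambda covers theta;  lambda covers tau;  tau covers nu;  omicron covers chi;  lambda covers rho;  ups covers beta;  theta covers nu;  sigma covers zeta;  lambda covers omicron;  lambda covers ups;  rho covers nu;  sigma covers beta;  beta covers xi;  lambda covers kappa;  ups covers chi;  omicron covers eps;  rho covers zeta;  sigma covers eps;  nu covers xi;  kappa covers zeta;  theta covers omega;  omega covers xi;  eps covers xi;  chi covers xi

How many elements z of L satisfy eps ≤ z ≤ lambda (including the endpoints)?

The interval [eps, lambda] = {eps, lambda, omicron, sigma, tau}, which has 5 elements.

5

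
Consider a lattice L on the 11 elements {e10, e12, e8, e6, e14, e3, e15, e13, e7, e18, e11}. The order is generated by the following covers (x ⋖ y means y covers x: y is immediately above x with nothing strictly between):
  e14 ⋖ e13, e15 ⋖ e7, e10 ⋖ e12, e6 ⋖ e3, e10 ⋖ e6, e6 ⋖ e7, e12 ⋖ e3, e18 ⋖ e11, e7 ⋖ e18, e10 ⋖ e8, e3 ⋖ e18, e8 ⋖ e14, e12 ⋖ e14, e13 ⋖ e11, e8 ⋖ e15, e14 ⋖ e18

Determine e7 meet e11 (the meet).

e7

Common lower bounds of {e7, e11}: e10, e15, e6, e7, e8.
The greatest among these is e7.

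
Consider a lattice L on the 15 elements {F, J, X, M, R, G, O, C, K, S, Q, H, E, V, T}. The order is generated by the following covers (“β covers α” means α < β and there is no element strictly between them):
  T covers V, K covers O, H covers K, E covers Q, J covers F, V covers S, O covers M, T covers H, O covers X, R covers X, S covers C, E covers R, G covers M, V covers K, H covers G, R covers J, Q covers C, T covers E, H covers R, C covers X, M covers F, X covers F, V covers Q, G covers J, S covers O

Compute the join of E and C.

Common upper bounds of {E, C}: E, T.
The least among these is E.

E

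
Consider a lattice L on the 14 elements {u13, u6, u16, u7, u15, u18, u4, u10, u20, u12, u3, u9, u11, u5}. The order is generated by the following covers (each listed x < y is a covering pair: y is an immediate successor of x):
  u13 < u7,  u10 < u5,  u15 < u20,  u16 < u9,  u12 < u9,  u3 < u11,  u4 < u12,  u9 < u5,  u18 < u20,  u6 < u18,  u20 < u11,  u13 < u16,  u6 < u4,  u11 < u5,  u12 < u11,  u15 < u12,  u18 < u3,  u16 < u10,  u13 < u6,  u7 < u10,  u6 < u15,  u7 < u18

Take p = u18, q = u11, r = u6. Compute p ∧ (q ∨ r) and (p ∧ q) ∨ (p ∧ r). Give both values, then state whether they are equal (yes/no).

u18; u18; yes

q ∨ r = u11, so p ∧ (q ∨ r) = u18 ∧ u11 = u18.
p ∧ q = u18 and p ∧ r = u6, so (p ∧ q) ∨ (p ∧ r) = u18 ∨ u6 = u18.
Equal: yes.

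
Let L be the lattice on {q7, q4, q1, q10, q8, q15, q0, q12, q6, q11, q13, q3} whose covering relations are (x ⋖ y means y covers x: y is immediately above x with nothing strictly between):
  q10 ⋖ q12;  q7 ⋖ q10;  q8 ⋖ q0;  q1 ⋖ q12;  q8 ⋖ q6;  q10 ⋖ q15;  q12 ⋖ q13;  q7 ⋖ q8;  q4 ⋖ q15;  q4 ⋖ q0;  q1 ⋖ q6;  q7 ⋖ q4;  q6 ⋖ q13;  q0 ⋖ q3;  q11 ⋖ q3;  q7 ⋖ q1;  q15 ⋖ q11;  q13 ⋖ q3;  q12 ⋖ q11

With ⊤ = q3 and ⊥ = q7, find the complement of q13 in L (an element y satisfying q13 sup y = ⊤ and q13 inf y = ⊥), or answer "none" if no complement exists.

Need y with q13 ∨ y = q3 and q13 ∧ y = q7.
Checking each element gives: q4.

q4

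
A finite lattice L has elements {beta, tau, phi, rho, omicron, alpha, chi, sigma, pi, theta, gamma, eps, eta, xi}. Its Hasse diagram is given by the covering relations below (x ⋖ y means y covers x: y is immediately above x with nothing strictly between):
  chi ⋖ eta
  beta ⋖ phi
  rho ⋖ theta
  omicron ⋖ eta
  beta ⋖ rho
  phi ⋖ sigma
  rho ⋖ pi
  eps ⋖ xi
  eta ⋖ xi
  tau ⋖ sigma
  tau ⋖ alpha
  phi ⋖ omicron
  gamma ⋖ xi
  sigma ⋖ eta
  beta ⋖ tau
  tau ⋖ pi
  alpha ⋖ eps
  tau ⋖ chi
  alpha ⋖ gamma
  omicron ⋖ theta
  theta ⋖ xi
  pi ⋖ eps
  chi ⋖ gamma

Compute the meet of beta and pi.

beta

Common lower bounds of {beta, pi}: beta.
The greatest among these is beta.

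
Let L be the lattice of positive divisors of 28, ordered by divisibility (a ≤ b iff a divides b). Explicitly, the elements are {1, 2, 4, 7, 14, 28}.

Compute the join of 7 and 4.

28

In the divisibility order, the join is the least common multiple: lcm(7, 4) = 28.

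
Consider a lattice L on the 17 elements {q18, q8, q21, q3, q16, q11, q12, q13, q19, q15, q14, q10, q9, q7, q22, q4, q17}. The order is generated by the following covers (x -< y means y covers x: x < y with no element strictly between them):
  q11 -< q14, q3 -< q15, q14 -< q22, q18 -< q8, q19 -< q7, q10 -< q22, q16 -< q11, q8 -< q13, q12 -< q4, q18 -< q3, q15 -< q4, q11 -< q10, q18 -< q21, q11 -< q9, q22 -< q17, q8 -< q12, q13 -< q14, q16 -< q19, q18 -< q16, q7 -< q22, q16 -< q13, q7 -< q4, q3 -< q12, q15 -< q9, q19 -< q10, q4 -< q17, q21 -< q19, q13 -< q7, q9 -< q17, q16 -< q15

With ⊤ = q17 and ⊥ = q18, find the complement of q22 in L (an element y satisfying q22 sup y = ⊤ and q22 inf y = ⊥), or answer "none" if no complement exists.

q3

Need y with q22 ∨ y = q17 and q22 ∧ y = q18.
Checking each element gives: q3.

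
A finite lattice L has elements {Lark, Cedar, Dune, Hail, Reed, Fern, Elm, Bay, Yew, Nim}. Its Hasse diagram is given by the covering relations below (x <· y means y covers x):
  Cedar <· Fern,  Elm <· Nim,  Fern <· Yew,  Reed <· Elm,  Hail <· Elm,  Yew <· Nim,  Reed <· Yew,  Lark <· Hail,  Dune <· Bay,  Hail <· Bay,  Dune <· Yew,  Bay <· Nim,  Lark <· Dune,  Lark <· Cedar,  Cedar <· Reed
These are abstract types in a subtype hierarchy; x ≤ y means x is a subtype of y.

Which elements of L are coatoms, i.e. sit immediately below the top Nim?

Bay, Elm, Yew

The coatoms are exactly the elements covered by Nim: Bay, Elm, Yew.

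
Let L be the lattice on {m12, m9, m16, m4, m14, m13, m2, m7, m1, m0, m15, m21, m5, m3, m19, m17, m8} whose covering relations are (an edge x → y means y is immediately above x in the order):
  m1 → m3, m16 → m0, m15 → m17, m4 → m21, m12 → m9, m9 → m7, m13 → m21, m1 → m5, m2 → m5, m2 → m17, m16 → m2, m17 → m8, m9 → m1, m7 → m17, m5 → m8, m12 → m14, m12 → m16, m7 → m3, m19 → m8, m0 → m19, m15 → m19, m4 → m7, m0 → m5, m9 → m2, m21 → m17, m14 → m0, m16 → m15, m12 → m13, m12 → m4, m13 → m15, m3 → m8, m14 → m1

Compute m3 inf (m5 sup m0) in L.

m5 ∨ m0 = m5
m3 ∧ m5 = m1

m1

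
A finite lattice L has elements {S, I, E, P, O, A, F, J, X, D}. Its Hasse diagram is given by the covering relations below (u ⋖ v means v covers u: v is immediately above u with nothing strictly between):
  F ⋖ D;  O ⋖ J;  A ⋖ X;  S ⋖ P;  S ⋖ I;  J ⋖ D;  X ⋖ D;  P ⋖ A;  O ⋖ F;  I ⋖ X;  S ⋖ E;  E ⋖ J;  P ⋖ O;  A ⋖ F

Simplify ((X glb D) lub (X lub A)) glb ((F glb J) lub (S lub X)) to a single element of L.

X ∧ D = X
X ∨ A = X
X ∨ X = X
F ∧ J = O
S ∨ X = X
O ∨ X = D
X ∧ D = X

X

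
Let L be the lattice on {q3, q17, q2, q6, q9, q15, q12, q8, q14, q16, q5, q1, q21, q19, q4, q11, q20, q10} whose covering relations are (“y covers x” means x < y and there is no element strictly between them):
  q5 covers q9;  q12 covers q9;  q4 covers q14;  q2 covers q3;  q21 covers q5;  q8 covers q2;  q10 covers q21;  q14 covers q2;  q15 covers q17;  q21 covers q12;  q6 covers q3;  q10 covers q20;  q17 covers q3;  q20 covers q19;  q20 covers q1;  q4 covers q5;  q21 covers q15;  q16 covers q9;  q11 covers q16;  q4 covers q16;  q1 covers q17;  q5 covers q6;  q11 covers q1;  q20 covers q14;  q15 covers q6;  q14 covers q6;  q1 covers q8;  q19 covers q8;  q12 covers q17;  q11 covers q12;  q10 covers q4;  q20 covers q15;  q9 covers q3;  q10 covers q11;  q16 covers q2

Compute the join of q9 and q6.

q5

Common upper bounds of {q9, q6}: q10, q21, q4, q5.
The least among these is q5.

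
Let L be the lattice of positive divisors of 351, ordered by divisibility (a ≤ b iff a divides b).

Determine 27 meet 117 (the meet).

9

In the divisibility order, the meet is the greatest common divisor: gcd(27, 117) = 9.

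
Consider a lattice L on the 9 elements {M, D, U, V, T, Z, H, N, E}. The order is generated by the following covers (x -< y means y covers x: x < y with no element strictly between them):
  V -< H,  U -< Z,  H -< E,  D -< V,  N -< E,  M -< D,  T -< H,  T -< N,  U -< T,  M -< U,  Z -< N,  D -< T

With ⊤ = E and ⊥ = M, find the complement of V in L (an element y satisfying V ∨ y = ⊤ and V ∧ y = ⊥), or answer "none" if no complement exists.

Z

Need y with V ∨ y = E and V ∧ y = M.
Checking each element gives: Z.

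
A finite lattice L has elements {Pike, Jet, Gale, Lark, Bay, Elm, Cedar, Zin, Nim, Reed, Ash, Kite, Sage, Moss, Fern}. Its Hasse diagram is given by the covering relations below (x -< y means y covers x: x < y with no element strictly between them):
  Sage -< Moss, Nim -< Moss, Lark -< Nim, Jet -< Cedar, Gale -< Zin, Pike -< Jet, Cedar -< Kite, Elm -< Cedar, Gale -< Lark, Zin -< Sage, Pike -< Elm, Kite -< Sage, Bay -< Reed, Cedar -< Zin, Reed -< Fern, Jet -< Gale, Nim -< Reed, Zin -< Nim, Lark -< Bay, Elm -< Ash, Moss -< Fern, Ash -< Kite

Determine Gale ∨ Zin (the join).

Zin

Common upper bounds of {Gale, Zin}: Fern, Moss, Nim, Reed, Sage, Zin.
The least among these is Zin.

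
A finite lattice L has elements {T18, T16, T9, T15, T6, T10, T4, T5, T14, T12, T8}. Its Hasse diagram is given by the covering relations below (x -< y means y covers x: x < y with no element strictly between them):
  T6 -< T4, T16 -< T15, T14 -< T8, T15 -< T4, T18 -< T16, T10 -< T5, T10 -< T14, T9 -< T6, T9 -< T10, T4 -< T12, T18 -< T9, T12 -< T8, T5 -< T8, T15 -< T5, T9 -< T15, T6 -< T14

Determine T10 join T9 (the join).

T10

Common upper bounds of {T10, T9}: T10, T14, T5, T8.
The least among these is T10.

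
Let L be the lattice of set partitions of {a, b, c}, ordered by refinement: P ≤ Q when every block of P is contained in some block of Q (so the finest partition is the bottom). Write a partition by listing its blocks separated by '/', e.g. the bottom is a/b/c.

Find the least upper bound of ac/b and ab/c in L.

abc

Common upper bounds of {ac/b, ab/c}: abc.
The least among these is abc.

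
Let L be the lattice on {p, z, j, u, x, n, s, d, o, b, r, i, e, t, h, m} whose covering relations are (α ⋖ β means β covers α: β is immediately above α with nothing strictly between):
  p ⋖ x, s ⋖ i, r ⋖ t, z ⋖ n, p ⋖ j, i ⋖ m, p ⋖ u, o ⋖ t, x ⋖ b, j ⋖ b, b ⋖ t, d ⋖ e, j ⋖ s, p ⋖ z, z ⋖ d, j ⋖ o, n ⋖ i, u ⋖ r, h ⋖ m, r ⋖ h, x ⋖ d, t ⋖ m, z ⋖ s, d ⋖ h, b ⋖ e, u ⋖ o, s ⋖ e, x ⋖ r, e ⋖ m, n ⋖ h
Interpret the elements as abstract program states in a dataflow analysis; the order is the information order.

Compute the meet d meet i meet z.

Common lower bounds of {d, i, z}: p, z.
The greatest among these is z.

z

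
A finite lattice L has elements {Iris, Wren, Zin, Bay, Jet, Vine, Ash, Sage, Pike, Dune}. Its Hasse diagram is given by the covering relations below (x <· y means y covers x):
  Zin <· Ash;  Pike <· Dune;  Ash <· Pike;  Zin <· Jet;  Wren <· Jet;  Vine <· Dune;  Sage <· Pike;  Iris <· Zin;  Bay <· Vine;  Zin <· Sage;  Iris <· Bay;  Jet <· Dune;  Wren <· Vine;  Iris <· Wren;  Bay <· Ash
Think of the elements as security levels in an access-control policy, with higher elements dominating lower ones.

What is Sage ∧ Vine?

Common lower bounds of {Sage, Vine}: Iris.
The greatest among these is Iris.

Iris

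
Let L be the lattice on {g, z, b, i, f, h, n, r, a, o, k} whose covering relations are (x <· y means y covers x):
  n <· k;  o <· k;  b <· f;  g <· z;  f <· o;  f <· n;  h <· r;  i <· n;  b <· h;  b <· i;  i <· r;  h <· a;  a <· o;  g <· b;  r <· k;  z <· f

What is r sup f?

k

Common upper bounds of {r, f}: k.
The least among these is k.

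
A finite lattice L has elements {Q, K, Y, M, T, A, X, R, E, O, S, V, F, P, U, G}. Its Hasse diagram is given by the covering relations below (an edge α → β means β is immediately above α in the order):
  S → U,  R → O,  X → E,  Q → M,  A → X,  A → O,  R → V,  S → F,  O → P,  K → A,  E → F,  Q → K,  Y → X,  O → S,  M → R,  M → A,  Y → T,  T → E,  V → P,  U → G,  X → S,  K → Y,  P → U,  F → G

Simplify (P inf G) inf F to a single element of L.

P ∧ G = P
P ∧ F = O

O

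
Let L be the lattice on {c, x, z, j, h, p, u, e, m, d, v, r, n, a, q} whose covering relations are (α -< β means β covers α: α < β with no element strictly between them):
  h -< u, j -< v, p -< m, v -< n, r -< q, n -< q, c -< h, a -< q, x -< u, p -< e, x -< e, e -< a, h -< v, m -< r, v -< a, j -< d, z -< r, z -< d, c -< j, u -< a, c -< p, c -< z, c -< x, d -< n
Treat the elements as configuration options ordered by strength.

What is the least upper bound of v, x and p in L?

a

Common upper bounds of {v, x, p}: a, q.
The least among these is a.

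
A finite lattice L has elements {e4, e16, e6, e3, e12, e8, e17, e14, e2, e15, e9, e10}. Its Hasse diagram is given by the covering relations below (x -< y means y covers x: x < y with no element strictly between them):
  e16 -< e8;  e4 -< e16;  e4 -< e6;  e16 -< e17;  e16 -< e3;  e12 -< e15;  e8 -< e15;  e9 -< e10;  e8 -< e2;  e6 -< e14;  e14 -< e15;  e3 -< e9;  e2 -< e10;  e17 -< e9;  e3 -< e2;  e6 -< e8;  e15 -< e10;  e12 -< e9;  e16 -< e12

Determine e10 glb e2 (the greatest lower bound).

e2

Common lower bounds of {e10, e2}: e16, e2, e3, e4, e6, e8.
The greatest among these is e2.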